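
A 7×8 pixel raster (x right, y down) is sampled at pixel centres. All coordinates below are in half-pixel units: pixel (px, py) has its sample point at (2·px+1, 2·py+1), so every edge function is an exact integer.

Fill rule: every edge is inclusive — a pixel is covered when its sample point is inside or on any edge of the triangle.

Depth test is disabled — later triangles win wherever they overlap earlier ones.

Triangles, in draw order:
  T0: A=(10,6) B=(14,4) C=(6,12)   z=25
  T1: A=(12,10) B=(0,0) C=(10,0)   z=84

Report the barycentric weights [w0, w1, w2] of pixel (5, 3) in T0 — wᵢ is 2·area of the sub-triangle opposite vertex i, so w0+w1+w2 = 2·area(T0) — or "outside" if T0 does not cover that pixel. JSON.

T0:
  2·area = 16
  edge (10, 6)→(14, 4): d=(4,-2) inclusive
  edge (14, 4)→(6, 12): d=(-8,8) inclusive
  edge (6, 12)→(10, 6): d=(4,-6) inclusive
    (6,2)@(13, 5): e=[2,0,14] → █  [on edge]
    (5,3)@(11, 7): e=[6,0,10] → █  [on edge]
    (6,3)@(13, 7): e=[10,-16,22] → ·
    (4,4)@(9, 9): e=[10,0,6] → █  [on edge]
    (5,4)@(11, 9): e=[14,-16,18] → ·
    (3,5)@(7, 11): e=[14,0,2] → █  [on edge]
    (4,5)@(9, 11): e=[18,-16,14] → ·
    (2,6)@(5, 13): e=[18,0,-2] → ·  [on edge]
    (3,6)@(7, 13): e=[22,-16,10] → ·
    (1,7)@(3, 15): e=[22,0,-6] → ·  [on edge]
  covered (4 px):
    · · · · · · ·
    · · · · · · ·
    · · · · · · █
    · · · · · █ ·
    · · · · █ · ·
    · · · █ · · ·
    · · · · · · ·
    · · · · · · ·
T1:
  2·area = 100
  edge (12, 10)→(0, 0): d=(-12,-10) inclusive
  edge (0, 0)→(10, 0): d=(10,0) inclusive
  edge (10, 0)→(12, 10): d=(2,10) inclusive
    (1,0)@(3, 1): e=[18,10,72] → █
    (2,0)@(5, 1): e=[38,10,52] → █
    (3,0)@(7, 1): e=[58,10,32] → █
    (4,0)@(9, 1): e=[78,10,12] → █
    (5,0)@(11, 1): e=[98,10,-8] → ·
    (1,1)@(3, 3): e=[-6,30,76] → ·
    (2,1)@(5, 3): e=[14,30,56] → █
    (5,1)@(11, 3): e=[74,30,-4] → ·
    (2,2)@(5, 5): e=[-10,50,60] → ·
    (3,2)@(7, 5): e=[10,50,40] → █
    (5,2)@(11, 5): e=[50,50,0] → █  [on edge]
    (6,2)@(13, 5): e=[70,50,-20] → ·
    (6,7)@(13, 15): e=[-50,150,0] → ·  [on edge]
  covered (13 px):
    · █ █ █ █ · ·
    · · █ █ █ · ·
    · · · █ █ █ ·
    · · · · █ █ ·
    · · · · · █ ·
    · · · · · · ·
    · · · · · · ·
    · · · · · · ·

Result: [0,10,6]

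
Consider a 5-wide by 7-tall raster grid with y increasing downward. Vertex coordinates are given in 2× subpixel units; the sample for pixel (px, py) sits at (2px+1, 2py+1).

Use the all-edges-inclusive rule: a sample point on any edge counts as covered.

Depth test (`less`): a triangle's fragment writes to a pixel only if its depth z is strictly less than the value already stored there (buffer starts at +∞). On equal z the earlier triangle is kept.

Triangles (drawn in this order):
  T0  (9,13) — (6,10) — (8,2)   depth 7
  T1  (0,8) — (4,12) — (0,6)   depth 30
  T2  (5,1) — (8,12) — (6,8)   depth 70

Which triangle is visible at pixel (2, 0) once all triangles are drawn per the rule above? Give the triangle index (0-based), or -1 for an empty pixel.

T0:
  2·area = 30
  edge (9, 13)→(6, 10): d=(-3,-3) inclusive
  edge (6, 10)→(8, 2): d=(2,-8) inclusive
  edge (8, 2)→(9, 13): d=(1,11) inclusive
    (0,2)@(1, 5): e=[0,-50,80] → ·  [on edge]
    (1,3)@(3, 7): e=[0,-30,60] → ·  [on edge]
    (3,3)@(7, 7): e=[12,2,16] → #
    (4,3)@(9, 7): e=[18,18,-6] → ·
    (2,4)@(5, 9): e=[0,-10,40] → ·  [on edge]
    (3,4)@(7, 9): e=[6,6,18] → #
    (4,4)@(9, 9): e=[12,22,-4] → ·
    (3,5)@(7, 11): e=[0,10,20] → #  [on edge]
    (4,5)@(9, 11): e=[6,26,-2] → ·
    (3,6)@(7, 13): e=[-6,14,22] → ·
    (4,6)@(9, 13): e=[0,30,0] → #  [on edge]
  covered (4 px):
    · · · · ·
    · · · · ·
    · · · · ·
    · · · # ·
    · · · # ·
    · · · # ·
    · · · · #
T1:
  2·area = 8  (B↔C swapped to make it positive)
  edge (0, 8)→(0, 6): d=(0,-2) inclusive
  edge (0, 6)→(4, 12): d=(4,6) inclusive
  edge (4, 12)→(0, 8): d=(-4,-4) inclusive
    (0,4)@(1, 9): e=[2,6,0] → #  [on edge]
    (1,4)@(3, 9): e=[6,-6,8] → ·
    (0,5)@(1, 11): e=[2,14,-8] → ·
    (1,5)@(3, 11): e=[6,2,0] → #  [on edge]
    (2,5)@(5, 11): e=[10,-10,8] → ·
    (1,6)@(3, 13): e=[6,10,-8] → ·
    (2,6)@(5, 13): e=[10,-2,0] → ·  [on edge]
  covered (2 px):
    · · · · ·
    · · · · ·
    · · · · ·
    · · · · ·
    # · · · ·
    · # · · ·
    · · · · ·
T2:
  2·area = 10
  edge (5, 1)→(8, 12): d=(3,11) inclusive
  edge (8, 12)→(6, 8): d=(-2,-4) inclusive
  edge (6, 8)→(5, 1): d=(-1,-7) inclusive
    (2,0)@(5, 1): e=[0,10,0] → #  [on edge]
    (3,0)@(7, 1): e=[-22,18,14] → ·
    (2,1)@(5, 3): e=[6,6,-2] → ·
    (3,4)@(7, 9): e=[2,2,6] → #
    (4,4)@(9, 9): e=[-20,10,20] → ·
    (3,5)@(7, 11): e=[8,-2,4] → ·
  covered (2 px):
    · · # · ·
    · · · · ·
    · · · · ·
    · · · · ·
    · · · # ·
    · · · · ·
    · · · · ·

Z-buffer (winner per pixel, '.' = empty):
  . . 2 . .
  . . . . .
  . . . . .
  . . . 0 .
  1 . . 0 .
  . 1 . 0 .
  . . . . 0

Result: 2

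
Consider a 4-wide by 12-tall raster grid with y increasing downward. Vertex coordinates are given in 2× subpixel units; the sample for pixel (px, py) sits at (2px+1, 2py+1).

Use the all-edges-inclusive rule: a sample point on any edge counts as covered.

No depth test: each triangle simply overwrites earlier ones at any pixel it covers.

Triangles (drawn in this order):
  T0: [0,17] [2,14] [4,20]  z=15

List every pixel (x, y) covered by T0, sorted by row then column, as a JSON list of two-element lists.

T0:
  2·area = 18
  edge (0, 17)→(2, 14): d=(2,-3) inclusive
  edge (2, 14)→(4, 20): d=(2,6) inclusive
  edge (4, 20)→(0, 17): d=(-4,-3) inclusive
    (0,5)@(1, 11): e=[-9,0,27] → .  [on edge]
    (0,8)@(1, 17): e=[3,12,3] → X
    (1,8)@(3, 17): e=[9,0,9] → X  [on edge]
    (2,8)@(5, 17): e=[15,-12,15] → .
    (0,9)@(1, 19): e=[7,16,-5] → .
    (1,9)@(3, 19): e=[13,4,1] → X
    (2,9)@(5, 19): e=[19,-8,7] → .
    (1,10)@(3, 21): e=[17,8,-7] → .
    (2,11)@(5, 23): e=[27,0,-9] → .  [on edge]
  covered (3 px):
    . . . .
    . . . .
    . . . .
    . . . .
    . . . .
    . . . .
    . . . .
    . . . .
    X X . .
    . X . .
    . . . .
    . . . .

Final: [[0,8],[1,8],[1,9]]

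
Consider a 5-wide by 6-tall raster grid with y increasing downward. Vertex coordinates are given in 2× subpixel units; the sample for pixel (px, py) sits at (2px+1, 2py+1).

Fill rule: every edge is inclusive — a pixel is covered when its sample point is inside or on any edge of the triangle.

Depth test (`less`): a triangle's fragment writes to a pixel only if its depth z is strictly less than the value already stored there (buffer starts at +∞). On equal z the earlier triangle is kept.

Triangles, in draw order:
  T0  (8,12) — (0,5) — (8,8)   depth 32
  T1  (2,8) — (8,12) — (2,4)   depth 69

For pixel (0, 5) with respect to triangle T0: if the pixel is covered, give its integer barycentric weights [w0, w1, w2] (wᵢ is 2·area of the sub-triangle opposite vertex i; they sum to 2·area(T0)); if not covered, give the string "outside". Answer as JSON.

T0:
  2·area = 32
  edge (8, 12)→(0, 5): d=(-8,-7) inclusive
  edge (0, 5)→(8, 8): d=(8,3) inclusive
  edge (8, 8)→(8, 12): d=(0,4) inclusive
    (1,3)@(3, 7): e=[5,7,20] → X
    (2,3)@(5, 7): e=[19,1,12] → X
    (3,3)@(7, 7): e=[33,-5,4] → .
    (1,4)@(3, 9): e=[-11,23,20] → .
    (2,4)@(5, 9): e=[3,17,12] → X
    (3,4)@(7, 9): e=[17,11,4] → X
    (4,4)@(9, 9): e=[31,5,-4] → .
    (2,5)@(5, 11): e=[-13,33,12] → .
    (3,5)@(7, 11): e=[1,27,4] → X
    (4,5)@(9, 11): e=[15,21,-4] → .
  covered (5 px):
    . . . . .
    . . . . .
    . . . . .
    . X X . .
    . . X X .
    . . . X .
T1:
  2·area = 24  (B↔C swapped to make it positive)
  edge (2, 8)→(2, 4): d=(0,-4) inclusive
  edge (2, 4)→(8, 12): d=(6,8) inclusive
  edge (8, 12)→(2, 8): d=(-6,-4) inclusive
    (1,3)@(3, 7): e=[4,10,10] → X
    (2,3)@(5, 7): e=[12,-6,18] → .
    (1,4)@(3, 9): e=[4,22,-2] → .
    (2,4)@(5, 9): e=[12,6,6] → X
    (3,4)@(7, 9): e=[20,-10,14] → .
    (2,5)@(5, 11): e=[12,18,-6] → .
    (3,5)@(7, 11): e=[20,2,2] → X
    (4,5)@(9, 11): e=[28,-14,10] → .
  covered (3 px):
    . . . . .
    . . . . .
    . . . . .
    . X . . .
    . . X . .
    . . . X .

Final: "outside"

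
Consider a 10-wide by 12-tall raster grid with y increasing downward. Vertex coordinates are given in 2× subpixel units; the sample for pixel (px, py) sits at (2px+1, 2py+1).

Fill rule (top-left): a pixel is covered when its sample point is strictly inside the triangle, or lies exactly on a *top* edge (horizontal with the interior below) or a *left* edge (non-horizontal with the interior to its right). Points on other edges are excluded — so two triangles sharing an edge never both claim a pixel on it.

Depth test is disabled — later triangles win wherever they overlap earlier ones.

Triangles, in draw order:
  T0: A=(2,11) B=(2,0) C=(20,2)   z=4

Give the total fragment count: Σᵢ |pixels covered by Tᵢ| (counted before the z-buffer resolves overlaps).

T0:
  2·area = 198
  edge (2, 11)→(2, 0): d=(0,-11) top-left  bias=+0
  edge (2, 0)→(20, 2): d=(18,2) right/bottom  bias=-1
  edge (20, 2)→(2, 11): d=(-18,9) right/bottom  bias=-1
    (1,0)@(3, 1): e=[11,16,171] → █
    (2,0)@(5, 1): e=[33,12,153] → █
    (3,0)@(7, 1): e=[55,8,135] → █
    (4,0)@(9, 1): e=[77,4,117] → █
    (5,0)@(11, 1): e=[99,0,99] → ·  [on edge]
    (1,1)@(3, 3): e=[11,52,135] → █
    (5,1)@(11, 3): e=[99,36,63] → █
    (6,1)@(13, 3): e=[121,32,45] → █
    (7,1)@(15, 3): e=[143,28,27] → █
    (8,1)@(17, 3): e=[165,24,9] → █
    (9,1)@(19, 3): e=[187,20,-9] → ·
    (1,2)@(3, 5): e=[11,88,99] → █
  covered (24 px):
    · █ █ █ █ · · · · ·
    · █ █ █ █ █ █ █ █ ·
    · █ █ █ █ █ █ · · ·
    · █ █ █ █ · · · · ·
    · █ █ · · · · · · ·
    · · · · · · · · · ·
    · · · · · · · · · ·
    · · · · · · · · · ·
    · · · · · · · · · ·
    · · · · · · · · · ·
    · · · · · · · · · ·
    · · · · · · · · · ·

Result: 24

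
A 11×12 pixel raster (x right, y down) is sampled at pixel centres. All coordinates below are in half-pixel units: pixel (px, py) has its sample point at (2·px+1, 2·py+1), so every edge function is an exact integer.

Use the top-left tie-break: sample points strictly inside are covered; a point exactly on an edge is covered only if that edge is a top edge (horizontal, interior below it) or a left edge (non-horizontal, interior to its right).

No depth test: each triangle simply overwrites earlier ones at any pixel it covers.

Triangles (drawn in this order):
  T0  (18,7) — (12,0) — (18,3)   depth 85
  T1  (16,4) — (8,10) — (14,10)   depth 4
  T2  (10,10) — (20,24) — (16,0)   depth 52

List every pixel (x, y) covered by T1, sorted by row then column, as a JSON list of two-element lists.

T0:
  2·area = 24
  edge (18, 7)→(12, 0): d=(-6,-7) top-left  bias=+0
  edge (12, 0)→(18, 3): d=(6,3) right/bottom  bias=-1
  edge (18, 3)→(18, 7): d=(0,4) right/bottom  bias=-1
    (6,0)@(13, 1): e=[1,3,20] → #
    (7,0)@(15, 1): e=[15,-3,12] → ·
    (6,1)@(13, 3): e=[-11,15,20] → ·
    (7,1)@(15, 3): e=[3,9,12] → #
    (8,1)@(17, 3): e=[17,3,4] → #
    (9,1)@(19, 3): e=[31,-3,-4] → ·
    (7,2)@(15, 5): e=[-9,21,12] → ·
    (8,2)@(17, 5): e=[5,15,4] → #
    (9,2)@(19, 5): e=[19,9,-4] → ·
    (8,3)@(17, 7): e=[-7,27,4] → ·
  covered (4 px):
    · · · · · · # · · · ·
    · · · · · · · # # · ·
    · · · · · · · · # · ·
    · · · · · · · · · · ·
    · · · · · · · · · · ·
    · · · · · · · · · · ·
    · · · · · · · · · · ·
    · · · · · · · · · · ·
    · · · · · · · · · · ·
    · · · · · · · · · · ·
    · · · · · · · · · · ·
    · · · · · · · · · · ·
T1:
  2·area = 36  (B↔C swapped to make it positive)
  edge (16, 4)→(14, 10): d=(-2,6) right/bottom  bias=-1
  edge (14, 10)→(8, 10): d=(-6,0) right/bottom  bias=-1
  edge (8, 10)→(16, 4): d=(8,-6) top-left  bias=+0
    (8,0)@(17, 1): e=[0,54,-18] → ·  [on edge]
    (7,2)@(15, 5): e=[4,30,2] → #
    (8,2)@(17, 5): e=[-8,30,14] → ·
    (6,3)@(13, 7): e=[12,18,6] → #
    (7,3)@(15, 7): e=[0,18,18] → ·  [on edge]
    (5,4)@(11, 9): e=[20,6,10] → #
    (7,4)@(15, 9): e=[-4,6,34] → ·
    (5,5)@(11, 11): e=[16,-6,26] → ·
    (6,5)@(13, 11): e=[4,-6,38] → ·
    (6,6)@(13, 13): e=[0,-18,54] → ·  [on edge]
    (5,9)@(11, 19): e=[0,-54,90] → ·  [on edge]
  covered (4 px):
    · · · · · · · · · · ·
    · · · · · · · · · · ·
    · · · · · · · # · · ·
    · · · · · · # · · · ·
    · · · · · # # · · · ·
    · · · · · · · · · · ·
    · · · · · · · · · · ·
    · · · · · · · · · · ·
    · · · · · · · · · · ·
    · · · · · · · · · · ·
    · · · · · · · · · · ·
    · · · · · · · · · · ·
T2:
  2·area = 184  (B↔C swapped to make it positive)
  edge (10, 10)→(16, 0): d=(6,-10) top-left  bias=+0
  edge (16, 0)→(20, 24): d=(4,24) right/bottom  bias=-1
  edge (20, 24)→(10, 10): d=(-10,-14) top-left  bias=+0
    (2,1)@(5, 3): e=[-92,276,0] → ·  [on edge]
    (7,1)@(15, 3): e=[8,36,140] → #
    (8,1)@(17, 3): e=[28,-12,168] → ·
    (6,2)@(13, 5): e=[0,92,92] → #  [on edge]
    (8,2)@(17, 5): e=[40,-4,148] → ·
    (6,3)@(13, 7): e=[12,100,72] → #
    (8,3)@(17, 7): e=[52,4,128] → #
    (9,3)@(19, 7): e=[72,-44,156] → ·
    (5,4)@(11, 9): e=[4,156,24] → #
    (9,4)@(19, 9): e=[84,-36,136] → ·
    (5,5)@(11, 11): e=[16,164,4] → #
    (9,5)@(19, 11): e=[96,-28,116] → ·
    (3,7)@(7, 15): e=[0,276,-92] → ·  [on edge]
    (7,8)@(15, 17): e=[92,92,0] → #  [on edge]
  covered (24 px):
    · · · · · · · · · · ·
    · · · · · · · # · · ·
    · · · · · · # # · · ·
    · · · · · · # # # · ·
    · · · · · # # # # · ·
    · · · · · # # # # · ·
    · · · · · · # # # · ·
    · · · · · · · # # · ·
    · · · · · · · # # · ·
    · · · · · · · · # # ·
    · · · · · · · · · # ·
    · · · · · · · · · · ·

Result: [[7,2],[6,3],[5,4],[6,4]]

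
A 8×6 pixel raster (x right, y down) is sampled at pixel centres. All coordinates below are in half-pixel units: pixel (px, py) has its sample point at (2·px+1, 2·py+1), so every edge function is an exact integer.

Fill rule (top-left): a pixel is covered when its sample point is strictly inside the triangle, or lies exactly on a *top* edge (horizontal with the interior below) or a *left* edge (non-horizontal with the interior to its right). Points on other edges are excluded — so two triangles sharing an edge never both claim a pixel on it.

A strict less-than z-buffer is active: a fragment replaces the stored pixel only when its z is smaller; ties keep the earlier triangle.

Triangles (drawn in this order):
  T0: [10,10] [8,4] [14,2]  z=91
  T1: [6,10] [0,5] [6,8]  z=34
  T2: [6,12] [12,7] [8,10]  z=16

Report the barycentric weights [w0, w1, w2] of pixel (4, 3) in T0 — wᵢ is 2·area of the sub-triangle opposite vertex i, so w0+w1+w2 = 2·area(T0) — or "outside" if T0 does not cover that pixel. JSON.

T0:
  2·area = 40
  edge (10, 10)→(8, 4): d=(-2,-6) top-left  bias=+0
  edge (8, 4)→(14, 2): d=(6,-2) top-left  bias=+0
  edge (14, 2)→(10, 10): d=(-4,8) right/bottom  bias=-1
    (3,0)@(7, 1): e=[0,-20,60] → ·  [on edge]
    (5,1)@(11, 3): e=[20,0,20] → #  [on edge]
    (6,1)@(13, 3): e=[32,4,4] → #
    (7,1)@(15, 3): e=[44,8,-12] → ·
    (2,2)@(5, 5): e=[-20,0,60] → ·  [on edge]
    (4,2)@(9, 5): e=[4,8,28] → #
    (6,2)@(13, 5): e=[28,16,-4] → ·
    (4,3)@(9, 7): e=[0,20,20] → #  [on edge]
    (6,3)@(13, 7): e=[24,28,-12] → ·
    (4,4)@(9, 9): e=[-4,32,12] → ·
    (5,4)@(11, 9): e=[8,36,-4] → ·
  covered (6 px):
    · · · · · · · ·
    · · · · · # # ·
    · · · · # # · ·
    · · · · # # · ·
    · · · · · · · ·
    · · · · · · · ·
T1:
  2·area = 12
  edge (6, 10)→(0, 5): d=(-6,-5) top-left  bias=+0
  edge (0, 5)→(6, 8): d=(6,3) right/bottom  bias=-1
  edge (6, 8)→(6, 10): d=(0,2) right/bottom  bias=-1
    (1,3)@(3, 7): e=[3,3,6] → #
    (2,3)@(5, 7): e=[13,-3,2] → ·
    (1,4)@(3, 9): e=[-9,15,6] → ·
    (2,4)@(5, 9): e=[1,9,2] → #
    (3,4)@(7, 9): e=[11,3,-2] → ·
    (2,5)@(5, 11): e=[-11,21,2] → ·
  covered (2 px):
    · · · · · · · ·
    · · · · · · · ·
    · · · · · · · ·
    · # · · · · · ·
    · · # · · · · ·
    · · · · · · · ·
T2:
  2·area = 2  (B↔C swapped to make it positive)
  edge (6, 12)→(8, 10): d=(2,-2) top-left  bias=+0
  edge (8, 10)→(12, 7): d=(4,-3) top-left  bias=+0
  edge (12, 7)→(6, 12): d=(-6,5) right/bottom  bias=-1
    (7,1)@(15, 3): e=[0,-7,9] → ·  [on edge]
    (6,2)@(13, 5): e=[0,-5,7] → ·  [on edge]
    (5,3)@(11, 7): e=[0,-3,5] → ·  [on edge]
    (4,4)@(9, 9): e=[0,-1,3] → ·  [on edge]
    (3,5)@(7, 11): e=[0,1,1] → #  [on edge]
    (4,5)@(9, 11): e=[4,7,-9] → ·
  covered (1 px):
    · · · · · · · ·
    · · · · · · · ·
    · · · · · · · ·
    · · · · · · · ·
    · · · · · · · ·
    · · · # · · · ·

Final: [20,20,0]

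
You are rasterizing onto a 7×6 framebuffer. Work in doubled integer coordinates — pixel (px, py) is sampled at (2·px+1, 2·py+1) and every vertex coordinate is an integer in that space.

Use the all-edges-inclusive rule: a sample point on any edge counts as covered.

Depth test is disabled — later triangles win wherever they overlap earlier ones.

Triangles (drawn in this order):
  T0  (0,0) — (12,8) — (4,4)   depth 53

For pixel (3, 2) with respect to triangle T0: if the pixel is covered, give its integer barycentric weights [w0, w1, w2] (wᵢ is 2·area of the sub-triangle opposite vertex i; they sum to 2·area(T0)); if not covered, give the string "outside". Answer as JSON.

T0:
  2·area = 16
  edge (0, 0)→(12, 8): d=(12,8) inclusive
  edge (12, 8)→(4, 4): d=(-8,-4) inclusive
  edge (4, 4)→(0, 0): d=(-4,-4) inclusive
    (0,0)@(1, 1): e=[4,12,0] → █  [on edge]
    (1,0)@(3, 1): e=[-12,20,8] → ·
    (0,1)@(1, 3): e=[28,-4,-8] → ·
    (1,1)@(3, 3): e=[12,4,0] → █  [on edge]
    (2,1)@(5, 3): e=[-4,12,8] → ·
    (1,2)@(3, 5): e=[36,-12,-8] → ·
    (2,2)@(5, 5): e=[20,-4,0] → ·  [on edge]
    (3,2)@(7, 5): e=[4,4,8] → █
    (4,2)@(9, 5): e=[-12,12,16] → ·
    (3,3)@(7, 7): e=[28,-12,0] → ·  [on edge]
    (4,4)@(9, 9): e=[36,-20,0] → ·  [on edge]
    (5,5)@(11, 11): e=[44,-28,0] → ·  [on edge]
  covered (3 px):
    █ · · · · · ·
    · █ · · · · ·
    · · · █ · · ·
    · · · · · · ·
    · · · · · · ·
    · · · · · · ·

Result: [4,8,4]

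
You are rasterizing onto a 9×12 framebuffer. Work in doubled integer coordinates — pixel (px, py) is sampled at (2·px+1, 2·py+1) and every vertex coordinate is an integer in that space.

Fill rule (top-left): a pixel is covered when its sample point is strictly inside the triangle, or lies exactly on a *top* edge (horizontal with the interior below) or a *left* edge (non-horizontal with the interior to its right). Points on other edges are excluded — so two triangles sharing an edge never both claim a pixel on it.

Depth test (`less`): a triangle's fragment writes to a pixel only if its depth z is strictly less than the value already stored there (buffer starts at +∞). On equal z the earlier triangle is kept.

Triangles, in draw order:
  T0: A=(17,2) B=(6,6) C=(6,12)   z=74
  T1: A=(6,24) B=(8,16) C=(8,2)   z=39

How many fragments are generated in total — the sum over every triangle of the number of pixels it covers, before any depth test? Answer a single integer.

T0:
  2·area = 66  (B↔C swapped to make it positive)
  edge (17, 2)→(6, 12): d=(-11,10) right/bottom  bias=-1
  edge (6, 12)→(6, 6): d=(0,-6) top-left  bias=+0
  edge (6, 6)→(17, 2): d=(11,-4) top-left  bias=+0
    (7,1)@(15, 3): e=[9,54,3] → X
    (8,1)@(17, 3): e=[-11,66,11] → .
    (4,2)@(9, 5): e=[47,18,1] → X
    (5,2)@(11, 5): e=[27,30,9] → X
    (6,2)@(13, 5): e=[7,42,17] → X
    (7,2)@(15, 5): e=[-13,54,25] → .
    (3,3)@(7, 7): e=[45,6,15] → X
    (6,3)@(13, 7): e=[-15,42,39] → .
    (3,4)@(7, 9): e=[23,6,37] → X
    (5,4)@(11, 9): e=[-17,30,53] → .
    (3,5)@(7, 11): e=[1,6,59] → X
    (4,5)@(9, 11): e=[-19,18,67] → .
  covered (10 px):
    . . . . . . . . .
    . . . . . . . X .
    . . . . X X X . .
    . . . X X X . . .
    . . . X X . . . .
    . . . X . . . . .
    . . . . . . . . .
    . . . . . . . . .
    . . . . . . . . .
    . . . . . . . . .
    . . . . . . . . .
    . . . . . . . . .
T1:
  2·area = 28  (B↔C swapped to make it positive)
  edge (6, 24)→(8, 2): d=(2,-22) top-left  bias=+0
  edge (8, 2)→(8, 16): d=(0,14) right/bottom  bias=-1
  edge (8, 16)→(6, 24): d=(-2,8) right/bottom  bias=-1
    (3,6)@(7, 13): e=[0,14,14] → X  [on edge]
    (4,6)@(9, 13): e=[44,-14,-2] → .
    (3,7)@(7, 15): e=[4,14,10] → X
    (4,7)@(9, 15): e=[48,-14,-6] → .
    (3,8)@(7, 17): e=[8,14,6] → X
    (4,8)@(9, 17): e=[52,-14,-10] → .
    (3,9)@(7, 19): e=[12,14,2] → X
    (4,9)@(9, 19): e=[56,-14,-14] → .
    (3,10)@(7, 21): e=[16,14,-2] → .
  covered (4 px):
    . . . . . . . . .
    . . . . . . . . .
    . . . . . . . . .
    . . . . . . . . .
    . . . . . . . . .
    . . . . . . . . .
    . . . X . . . . .
    . . . X . . . . .
    . . . X . . . . .
    . . . X . . . . .
    . . . . . . . . .
    . . . . . . . . .

Final: 14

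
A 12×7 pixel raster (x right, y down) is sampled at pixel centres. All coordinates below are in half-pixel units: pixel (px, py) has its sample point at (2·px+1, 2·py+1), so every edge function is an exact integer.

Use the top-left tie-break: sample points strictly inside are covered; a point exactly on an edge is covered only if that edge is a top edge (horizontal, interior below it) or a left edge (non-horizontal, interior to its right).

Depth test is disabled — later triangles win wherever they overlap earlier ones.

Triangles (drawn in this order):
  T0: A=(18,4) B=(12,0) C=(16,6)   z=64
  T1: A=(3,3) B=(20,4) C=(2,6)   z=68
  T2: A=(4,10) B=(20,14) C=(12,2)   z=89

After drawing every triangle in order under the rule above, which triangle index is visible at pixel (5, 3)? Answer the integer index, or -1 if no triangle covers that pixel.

T0:
  2·area = 20  (B↔C swapped to make it positive)
  edge (18, 4)→(16, 6): d=(-2,2) right/bottom  bias=-1
  edge (16, 6)→(12, 0): d=(-4,-6) top-left  bias=+0
  edge (12, 0)→(18, 4): d=(6,4) right/bottom  bias=-1
    (6,0)@(13, 1): e=[16,2,2] → #
    (7,0)@(15, 1): e=[12,14,-6] → ·
    (10,0)@(21, 1): e=[0,50,-30] → ·  [on edge]
    (6,1)@(13, 3): e=[12,-6,14] → ·
    (7,1)@(15, 3): e=[8,6,6] → #
    (8,1)@(17, 3): e=[4,18,-2] → ·
    (9,1)@(19, 3): e=[0,30,-10] → ·  [on edge]
    (7,2)@(15, 5): e=[4,-2,18] → ·
    (8,2)@(17, 5): e=[0,10,10] → ·  [on edge]
    (7,3)@(15, 7): e=[0,-10,30] → ·  [on edge]
    (6,4)@(13, 9): e=[0,-30,50] → ·  [on edge]
    (5,5)@(11, 11): e=[0,-50,70] → ·  [on edge]
    (4,6)@(9, 13): e=[0,-70,90] → ·  [on edge]
  covered (2 px):
    · · · · · · # · · · · ·
    · · · · · · · # · · · ·
    · · · · · · · · · · · ·
    · · · · · · · · · · · ·
    · · · · · · · · · · · ·
    · · · · · · · · · · · ·
    · · · · · · · · · · · ·
T1:
  2·area = 52
  edge (3, 3)→(20, 4): d=(17,1) right/bottom  bias=-1
  edge (20, 4)→(2, 6): d=(-18,2) right/bottom  bias=-1
  edge (2, 6)→(3, 3): d=(1,-3) top-left  bias=+0
    (1,1)@(3, 3): e=[0,52,0] → ·  [on edge]
    (1,2)@(3, 5): e=[34,16,2] → #
    (2,2)@(5, 5): e=[32,12,8] → #
    (3,2)@(7, 5): e=[30,8,14] → #
    (4,2)@(9, 5): e=[28,4,20] → #
    (5,2)@(11, 5): e=[26,0,26] → ·  [on edge]
    (1,3)@(3, 7): e=[68,-20,4] → ·
    (2,3)@(5, 7): e=[66,-24,10] → ·
    (3,3)@(7, 7): e=[64,-28,16] → ·
    (4,3)@(9, 7): e=[62,-32,22] → ·
    (0,4)@(1, 9): e=[104,-52,0] → ·  [on edge]
  covered (4 px):
    · · · · · · · · · · · ·
    · · · · · · · · · · · ·
    · # # # # · · · · · · ·
    · · · · · · · · · · · ·
    · · · · · · · · · · · ·
    · · · · · · · · · · · ·
    · · · · · · · · · · · ·
T2:
  2·area = 160  (B↔C swapped to make it positive)
  edge (4, 10)→(12, 2): d=(8,-8) top-left  bias=+0
  edge (12, 2)→(20, 14): d=(8,12) right/bottom  bias=-1
  edge (20, 14)→(4, 10): d=(-16,-4) top-left  bias=+0
    (6,0)@(13, 1): e=[0,-20,180] → ·  [on edge]
    (5,1)@(11, 3): e=[0,20,140] → #  [on edge]
    (6,1)@(13, 3): e=[16,-4,148] → ·
    (4,2)@(9, 5): e=[0,60,100] → #  [on edge]
    (6,2)@(13, 5): e=[32,12,116] → #
    (7,2)@(15, 5): e=[48,-12,124] → ·
    (3,3)@(7, 7): e=[0,100,60] → #  [on edge]
    (7,3)@(15, 7): e=[64,4,92] → #
    (8,3)@(17, 7): e=[80,-20,100] → ·
    (2,4)@(5, 9): e=[0,140,20] → #  [on edge]
    (8,4)@(17, 9): e=[96,-4,68] → ·
    (1,5)@(3, 11): e=[0,180,-20] → ·  [on edge]
    (0,6)@(1, 13): e=[0,220,-60] → ·  [on edge]
  covered (22 px):
    · · · · · · · · · · · ·
    · · · · · # · · · · · ·
    · · · · # # # · · · · ·
    · · · # # # # # · · · ·
    · · # # # # # # · · · ·
    · · · · # # # # # · · ·
    · · · · · · · · # # · ·

Z-buffer (winner per pixel, '.' = empty):
  . . . . . . 0 . . . . .
  . . . . . 2 . 0 . . . .
  . 1 1 1 2 2 2 . . . . .
  . . . 2 2 2 2 2 . . . .
  . . 2 2 2 2 2 2 . . . .
  . . . . 2 2 2 2 2 . . .
  . . . . . . . . 2 2 . .

Answer: 2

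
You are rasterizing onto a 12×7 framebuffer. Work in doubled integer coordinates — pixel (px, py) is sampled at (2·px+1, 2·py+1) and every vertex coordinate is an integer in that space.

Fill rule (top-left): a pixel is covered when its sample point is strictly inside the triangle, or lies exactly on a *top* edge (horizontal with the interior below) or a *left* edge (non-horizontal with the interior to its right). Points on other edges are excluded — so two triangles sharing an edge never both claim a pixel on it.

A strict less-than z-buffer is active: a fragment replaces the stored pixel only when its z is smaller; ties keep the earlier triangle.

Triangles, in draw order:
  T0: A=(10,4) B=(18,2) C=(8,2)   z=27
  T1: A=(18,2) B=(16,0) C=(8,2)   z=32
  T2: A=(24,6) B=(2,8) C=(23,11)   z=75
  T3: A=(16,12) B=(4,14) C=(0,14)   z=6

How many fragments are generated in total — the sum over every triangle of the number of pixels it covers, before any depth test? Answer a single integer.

T0:
  2·area = 20  (B↔C swapped to make it positive)
  edge (10, 4)→(8, 2): d=(-2,-2) top-left  bias=+0
  edge (8, 2)→(18, 2): d=(10,0) top-left  bias=+0
  edge (18, 2)→(10, 4): d=(-8,2) right/bottom  bias=-1
    (3,0)@(7, 1): e=[0,-10,30] → .  [on edge]
    (4,1)@(9, 3): e=[0,10,10] → X  [on edge]
    (5,1)@(11, 3): e=[4,10,6] → X
    (6,1)@(13, 3): e=[8,10,2] → X
    (7,1)@(15, 3): e=[12,10,-2] → .
    (4,2)@(9, 5): e=[-4,30,-6] → .
    (5,2)@(11, 5): e=[0,30,-10] → .  [on edge]
    (6,2)@(13, 5): e=[4,30,-14] → .
    (6,3)@(13, 7): e=[0,50,-30] → .  [on edge]
    (7,4)@(15, 9): e=[0,70,-50] → .  [on edge]
    (8,5)@(17, 11): e=[0,90,-70] → .  [on edge]
    (9,6)@(19, 13): e=[0,110,-90] → .  [on edge]
  covered (3 px):
    . . . . . . . . . . . .
    . . . . X X X . . . . .
    . . . . . . . . . . . .
    . . . . . . . . . . . .
    . . . . . . . . . . . .
    . . . . . . . . . . . .
    . . . . . . . . . . . .
T1:
  2·area = 20  (B↔C swapped to make it positive)
  edge (18, 2)→(8, 2): d=(-10,0) right/bottom  bias=-1
  edge (8, 2)→(16, 0): d=(8,-2) top-left  bias=+0
  edge (16, 0)→(18, 2): d=(2,2) right/bottom  bias=-1
    (6,0)@(13, 1): e=[10,2,8] → X
    (7,0)@(15, 1): e=[10,6,4] → X
    (8,0)@(17, 1): e=[10,10,0] → .  [on edge]
    (6,1)@(13, 3): e=[-10,18,12] → .
    (7,1)@(15, 3): e=[-10,22,8] → .
    (9,1)@(19, 3): e=[-10,30,0] → .  [on edge]
    (10,2)@(21, 5): e=[-30,50,0] → .  [on edge]
    (11,3)@(23, 7): e=[-50,70,0] → .  [on edge]
  covered (2 px):
    . . . . . . X X . . . .
    . . . . . . . . . . . .
    . . . . . . . . . . . .
    . . . . . . . . . . . .
    . . . . . . . . . . . .
    . . . . . . . . . . . .
    . . . . . . . . . . . .
T2:
  2·area = 108  (B↔C swapped to make it positive)
  edge (24, 6)→(23, 11): d=(-1,5) right/bottom  bias=-1
  edge (23, 11)→(2, 8): d=(-21,-3) top-left  bias=+0
  edge (2, 8)→(24, 6): d=(22,-2) top-left  bias=+0
    (6,3)@(13, 7): e=[54,54,0] → X  [on edge]
    (7,3)@(15, 7): e=[44,60,4] → X
    (8,3)@(17, 7): e=[34,66,8] → X
    (9,3)@(19, 7): e=[24,72,12] → X
    (10,3)@(21, 7): e=[14,78,16] → X
    (11,3)@(23, 7): e=[4,84,20] → X
    (4,4)@(9, 9): e=[72,0,36] → X  [on edge]
    (5,4)@(11, 9): e=[62,6,40] → X
    (4,5)@(9, 11): e=[70,-42,80] → .
    (5,5)@(11, 11): e=[60,-36,84] → .
    (6,5)@(13, 11): e=[50,-30,88] → .
    (7,5)@(15, 11): e=[40,-24,92] → .
    (11,5)@(23, 11): e=[0,0,108] → .  [on edge]
  covered (14 px):
    . . . . . . . . . . . .
    . . . . . . . . . . . .
    . . . . . . . . . . . .
    . . . . . . X X X X X X
    . . . . X X X X X X X X
    . . . . . . . . . . . .
    . . . . . . . . . . . .
T3:
  2·area = 8
  edge (16, 12)→(4, 14): d=(-12,2) right/bottom  bias=-1
  edge (4, 14)→(0, 14): d=(-4,0) right/bottom  bias=-1
  edge (0, 14)→(16, 12): d=(16,-2) top-left  bias=+0
    (4,6)@(9, 13): e=[2,4,2] → X
    (5,6)@(11, 13): e=[-2,4,6] → .
  covered (1 px):
    . . . . . . . . . . . .
    . . . . . . . . . . . .
    . . . . . . . . . . . .
    . . . . . . . . . . . .
    . . . . . . . . . . . .
    . . . . . . . . . . . .
    . . . . X . . . . . . .

Answer: 20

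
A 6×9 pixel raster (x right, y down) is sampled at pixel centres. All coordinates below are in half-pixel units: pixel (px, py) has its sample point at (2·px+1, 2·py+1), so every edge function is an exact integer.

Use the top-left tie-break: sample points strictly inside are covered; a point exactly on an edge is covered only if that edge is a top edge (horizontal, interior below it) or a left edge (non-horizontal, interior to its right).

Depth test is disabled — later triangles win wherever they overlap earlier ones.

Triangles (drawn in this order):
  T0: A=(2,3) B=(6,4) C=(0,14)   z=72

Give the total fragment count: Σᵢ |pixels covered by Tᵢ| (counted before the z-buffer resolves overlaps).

T0:
  2·area = 46
  edge (2, 3)→(6, 4): d=(4,1) right/bottom  bias=-1
  edge (6, 4)→(0, 14): d=(-6,10) right/bottom  bias=-1
  edge (0, 14)→(2, 3): d=(2,-11) top-left  bias=+0
    (1,2)@(3, 5): e=[7,24,15] → █
    (2,2)@(5, 5): e=[5,4,37] → █
    (3,2)@(7, 5): e=[3,-16,59] → ·
    (1,3)@(3, 7): e=[15,12,19] → █
    (2,3)@(5, 7): e=[13,-8,41] → ·
    (0,4)@(1, 9): e=[25,20,1] → █
    (1,4)@(3, 9): e=[23,0,23] → ·  [on edge]
    (0,5)@(1, 11): e=[33,8,5] → █
    (1,5)@(3, 11): e=[31,-12,27] → ·
    (0,6)@(1, 13): e=[41,-4,9] → ·
  covered (5 px):
    · · · · · ·
    · · · · · ·
    · █ █ · · ·
    · █ · · · ·
    █ · · · · ·
    █ · · · · ·
    · · · · · ·
    · · · · · ·
    · · · · · ·

Result: 5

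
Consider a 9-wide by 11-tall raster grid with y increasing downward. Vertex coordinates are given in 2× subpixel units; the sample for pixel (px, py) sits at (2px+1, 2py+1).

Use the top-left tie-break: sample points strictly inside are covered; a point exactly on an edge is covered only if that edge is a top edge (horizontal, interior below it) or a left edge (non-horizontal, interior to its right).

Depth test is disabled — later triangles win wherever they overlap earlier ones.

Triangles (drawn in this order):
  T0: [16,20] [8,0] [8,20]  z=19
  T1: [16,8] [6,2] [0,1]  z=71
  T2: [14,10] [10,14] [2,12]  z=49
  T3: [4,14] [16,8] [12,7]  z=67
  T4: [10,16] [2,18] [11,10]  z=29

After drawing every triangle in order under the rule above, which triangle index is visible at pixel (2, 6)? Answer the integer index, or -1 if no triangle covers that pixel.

T0:
  2·area = 160  (B↔C swapped to make it positive)
  edge (16, 20)→(8, 20): d=(-8,0) right/bottom  bias=-1
  edge (8, 20)→(8, 0): d=(0,-20) top-left  bias=+0
  edge (8, 0)→(16, 20): d=(8,20) right/bottom  bias=-1
    (4,1)@(9, 3): e=[136,20,4] → █
    (5,1)@(11, 3): e=[136,60,-36] → ·
    (4,2)@(9, 5): e=[120,20,20] → █
    (5,2)@(11, 5): e=[120,60,-20] → ·
    (4,3)@(9, 7): e=[104,20,36] → █
    (5,3)@(11, 7): e=[104,60,-4] → ·
    (4,4)@(9, 9): e=[88,20,52] → █
    (5,4)@(11, 9): e=[88,60,12] → █
    (6,4)@(13, 9): e=[88,100,-28] → ·
    (4,5)@(9, 11): e=[72,20,68] → █
    (6,5)@(13, 11): e=[72,100,-12] → ·
    (4,6)@(9, 13): e=[56,20,84] → █
  covered (20 px):
    · · · · · · · · ·
    · · · · █ · · · ·
    · · · · █ · · · ·
    · · · · █ · · · ·
    · · · · █ █ · · ·
    · · · · █ █ · · ·
    · · · · █ █ █ · ·
    · · · · █ █ █ · ·
    · · · · █ █ █ · ·
    · · · · █ █ █ █ ·
    · · · · · · · · ·
T1:
  2·area = 26  (B↔C swapped to make it positive)
  edge (16, 8)→(0, 1): d=(-16,-7) top-left  bias=+0
  edge (0, 1)→(6, 2): d=(6,1) right/bottom  bias=-1
  edge (6, 2)→(16, 8): d=(10,6) right/bottom  bias=-1
    (2,1)@(5, 3): e=[3,7,16] → █
    (3,1)@(7, 3): e=[17,5,4] → █
    (4,1)@(9, 3): e=[31,3,-8] → ·
    (2,2)@(5, 5): e=[-29,19,36] → ·
    (3,2)@(7, 5): e=[-15,17,24] → ·
    (5,2)@(11, 5): e=[13,13,0] → ·  [on edge]
  covered (2 px):
    · · · · · · · · ·
    · · █ █ · · · · ·
    · · · · · · · · ·
    · · · · · · · · ·
    · · · · · · · · ·
    · · · · · · · · ·
    · · · · · · · · ·
    · · · · · · · · ·
    · · · · · · · · ·
    · · · · · · · · ·
    · · · · · · · · ·
T2:
  2·area = 40
  edge (14, 10)→(10, 14): d=(-4,4) right/bottom  bias=-1
  edge (10, 14)→(2, 12): d=(-8,-2) top-left  bias=+0
  edge (2, 12)→(14, 10): d=(12,-2) top-left  bias=+0
    (8,3)@(17, 7): e=[0,70,-30] → ·  [on edge]
    (7,4)@(15, 9): e=[0,50,-10] → ·  [on edge]
    (4,5)@(9, 11): e=[16,22,2] → █
    (5,5)@(11, 11): e=[8,26,6] → █
    (6,5)@(13, 11): e=[0,30,10] → ·  [on edge]
    (3,6)@(7, 13): e=[16,2,22] → █
    (5,6)@(11, 13): e=[0,10,30] → ·  [on edge]
    (3,7)@(7, 15): e=[8,-14,46] → ·
    (4,7)@(9, 15): e=[0,-10,50] → ·  [on edge]
    (3,8)@(7, 17): e=[0,-30,70] → ·  [on edge]
    (2,9)@(5, 19): e=[0,-50,90] → ·  [on edge]
    (1,10)@(3, 21): e=[0,-70,110] → ·  [on edge]
  covered (4 px):
    · · · · · · · · ·
    · · · · · · · · ·
    · · · · · · · · ·
    · · · · · · · · ·
    · · · · · · · · ·
    · · · · █ █ · · ·
    · · · █ █ · · · ·
    · · · · · · · · ·
    · · · · · · · · ·
    · · · · · · · · ·
    · · · · · · · · ·
T3:
  2·area = 36  (B↔C swapped to make it positive)
  edge (4, 14)→(12, 7): d=(8,-7) top-left  bias=+0
  edge (12, 7)→(16, 8): d=(4,1) right/bottom  bias=-1
  edge (16, 8)→(4, 14): d=(-12,6) right/bottom  bias=-1
    (5,4)@(11, 9): e=[9,9,18] → █
    (6,4)@(13, 9): e=[23,7,6] → █
    (7,4)@(15, 9): e=[37,5,-6] → ·
    (4,5)@(9, 11): e=[11,19,6] → █
    (5,5)@(11, 11): e=[25,17,-6] → ·
    (6,5)@(13, 11): e=[39,15,-18] → ·
    (4,6)@(9, 13): e=[27,27,-18] → ·
  covered (3 px):
    · · · · · · · · ·
    · · · · · · · · ·
    · · · · · · · · ·
    · · · · · · · · ·
    · · · · · █ █ · ·
    · · · · █ · · · ·
    · · · · · · · · ·
    · · · · · · · · ·
    · · · · · · · · ·
    · · · · · · · · ·
    · · · · · · · · ·
T4:
  2·area = 46
  edge (10, 16)→(2, 18): d=(-8,2) right/bottom  bias=-1
  edge (2, 18)→(11, 10): d=(9,-8) top-left  bias=+0
  edge (11, 10)→(10, 16): d=(-1,6) right/bottom  bias=-1
    (4,6)@(9, 13): e=[26,11,9] → █
    (5,6)@(11, 13): e=[22,27,-3] → ·
    (3,7)@(7, 15): e=[14,13,19] → █
    (5,7)@(11, 15): e=[6,45,-5] → ·
    (2,8)@(5, 17): e=[2,15,29] → █
    (3,8)@(7, 17): e=[-2,31,17] → ·
    (4,8)@(9, 17): e=[-6,47,5] → ·
    (2,9)@(5, 19): e=[-14,33,27] → ·
  covered (4 px):
    · · · · · · · · ·
    · · · · · · · · ·
    · · · · · · · · ·
    · · · · · · · · ·
    · · · · · · · · ·
    · · · · · · · · ·
    · · · · █ · · · ·
    · · · █ █ · · · ·
    · · █ · · · · · ·
    · · · · · · · · ·
    · · · · · · · · ·

Z-buffer (winner per pixel, '.' = empty):
  . . . . . . . . .
  . . 1 1 0 . . . .
  . . . . 0 . . . .
  . . . . 0 . . . .
  . . . . 0 3 3 . .
  . . . . 3 2 . . .
  . . . 2 4 0 0 . .
  . . . 4 4 0 0 . .
  . . 4 . 0 0 0 . .
  . . . . 0 0 0 0 .
  . . . . . . . . .

Result: -1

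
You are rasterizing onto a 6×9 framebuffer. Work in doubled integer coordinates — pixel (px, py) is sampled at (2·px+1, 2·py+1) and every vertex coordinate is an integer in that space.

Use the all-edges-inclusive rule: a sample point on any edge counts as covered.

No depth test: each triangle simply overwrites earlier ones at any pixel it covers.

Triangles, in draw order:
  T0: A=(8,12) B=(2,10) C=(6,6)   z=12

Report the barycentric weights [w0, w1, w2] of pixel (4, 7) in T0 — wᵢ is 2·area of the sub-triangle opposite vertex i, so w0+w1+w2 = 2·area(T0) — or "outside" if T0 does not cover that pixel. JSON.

T0:
  2·area = 32
  edge (8, 12)→(2, 10): d=(-6,-2) inclusive
  edge (2, 10)→(6, 6): d=(4,-4) inclusive
  edge (6, 6)→(8, 12): d=(2,6) inclusive
    (5,0)@(11, 1): e=[72,0,-40] → .  [on edge]
    (2,1)@(5, 3): e=[48,-16,0] → .  [on edge]
    (4,1)@(9, 3): e=[56,0,-24] → .  [on edge]
    (3,2)@(7, 5): e=[40,0,-8] → .  [on edge]
    (2,3)@(5, 7): e=[24,0,8] → X  [on edge]
    (3,3)@(7, 7): e=[28,8,-4] → .
    (1,4)@(3, 9): e=[8,0,24] → X  [on edge]
    (3,4)@(7, 9): e=[16,16,0] → X  [on edge]
    (4,4)@(9, 9): e=[20,24,-12] → .
    (0,5)@(1, 11): e=[-8,0,40] → .  [on edge]
    (1,5)@(3, 11): e=[-4,8,28] → .
    (2,5)@(5, 11): e=[0,16,16] → X  [on edge]
    (5,6)@(11, 13): e=[0,48,-16] → .  [on edge]
    (4,7)@(9, 15): e=[-16,48,0] → .  [on edge]
  covered (6 px):
    . . . . . .
    . . . . . .
    . . . . . .
    . . X . . .
    . X X X . .
    . . X X . .
    . . . . . .
    . . . . . .
    . . . . . .

Final: "outside"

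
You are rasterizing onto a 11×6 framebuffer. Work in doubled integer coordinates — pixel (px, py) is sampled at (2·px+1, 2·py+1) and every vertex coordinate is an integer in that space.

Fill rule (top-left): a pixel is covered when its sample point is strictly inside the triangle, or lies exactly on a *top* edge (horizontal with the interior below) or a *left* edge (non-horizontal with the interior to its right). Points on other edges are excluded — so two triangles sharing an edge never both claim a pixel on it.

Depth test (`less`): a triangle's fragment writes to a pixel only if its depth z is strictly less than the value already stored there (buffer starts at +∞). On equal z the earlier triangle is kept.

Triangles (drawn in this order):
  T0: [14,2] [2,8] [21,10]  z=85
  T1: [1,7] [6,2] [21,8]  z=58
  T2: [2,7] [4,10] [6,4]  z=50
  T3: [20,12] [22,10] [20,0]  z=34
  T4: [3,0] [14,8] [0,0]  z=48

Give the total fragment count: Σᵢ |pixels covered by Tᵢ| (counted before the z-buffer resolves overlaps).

T0:
  2·area = 138  (B↔C swapped to make it positive)
  edge (14, 2)→(21, 10): d=(7,8) right/bottom  bias=-1
  edge (21, 10)→(2, 8): d=(-19,-2) top-left  bias=+0
  edge (2, 8)→(14, 2): d=(12,-6) top-left  bias=+0
    (6,1)@(13, 3): e=[15,117,6] → X
    (7,1)@(15, 3): e=[-1,121,18] → .
    (4,2)@(9, 5): e=[61,71,6] → X
    (5,2)@(11, 5): e=[45,75,18] → X
    (7,2)@(15, 5): e=[13,83,42] → X
    (8,2)@(17, 5): e=[-3,87,54] → .
    (2,3)@(5, 7): e=[107,25,6] → X
    (3,3)@(7, 7): e=[91,29,18] → X
    (8,3)@(17, 7): e=[11,49,78] → X
    (9,3)@(19, 7): e=[-5,53,90] → .
    (2,4)@(5, 9): e=[121,-13,30] → .
    (3,4)@(7, 9): e=[105,-9,42] → .
  covered (16 px):
    . . . . . . . . . . .
    . . . . . . X . . . .
    . . . . X X X X . . .
    . . X X X X X X X . .
    . . . . . . X X X X .
    . . . . . . . . . . .
T1:
  2·area = 105
  edge (1, 7)→(6, 2): d=(5,-5) top-left  bias=+0
  edge (6, 2)→(21, 8): d=(15,6) right/bottom  bias=-1
  edge (21, 8)→(1, 7): d=(-20,-1) top-left  bias=+0
    (3,0)@(7, 1): e=[0,-21,126] → .  [on edge]
    (2,1)@(5, 3): e=[0,21,84] → X  [on edge]
    (3,1)@(7, 3): e=[10,9,86] → X
    (4,1)@(9, 3): e=[20,-3,88] → .
    (1,2)@(3, 5): e=[0,63,42] → X  [on edge]
    (4,2)@(9, 5): e=[30,27,48] → X
    (5,2)@(11, 5): e=[40,15,50] → X
    (6,2)@(13, 5): e=[50,3,52] → X
    (7,2)@(15, 5): e=[60,-9,54] → .
    (0,3)@(1, 7): e=[0,105,0] → X  [on edge]
    (7,3)@(15, 7): e=[70,21,14] → X
    (8,3)@(17, 7): e=[80,9,16] → X
  covered (17 px):
    . . . . . . . . . . .
    . . X X . . . . . . .
    . X X X X X X . . . .
    X X X X X X X X X . .
    . . . . . . . . . . .
    . . . . . . . . . . .
T2:
  2·area = 18  (B↔C swapped to make it positive)
  edge (2, 7)→(6, 4): d=(4,-3) top-left  bias=+0
  edge (6, 4)→(4, 10): d=(-2,6) right/bottom  bias=-1
  edge (4, 10)→(2, 7): d=(-2,-3) top-left  bias=+0
    (3,0)@(7, 1): e=[-9,0,27] → .  [on edge]
    (2,2)@(5, 5): e=[1,4,13] → X
    (3,2)@(7, 5): e=[7,-8,19] → .
    (1,3)@(3, 7): e=[3,12,3] → X
    (2,3)@(5, 7): e=[9,0,9] → .  [on edge]
    (1,4)@(3, 9): e=[11,8,-1] → .
  covered (2 px):
    . . . . . . . . . . .
    . . . . . . . . . . .
    . . X . . . . . . . .
    . X . . . . . . . . .
    . . . . . . . . . . .
    . . . . . . . . . . .
T3:
  2·area = 24  (B↔C swapped to make it positive)
  edge (20, 12)→(20, 0): d=(0,-12) top-left  bias=+0
  edge (20, 0)→(22, 10): d=(2,10) right/bottom  bias=-1
  edge (22, 10)→(20, 12): d=(-2,2) right/bottom  bias=-1
    (10,2)@(21, 5): e=[12,0,12] → .  [on edge]
    (10,3)@(21, 7): e=[12,4,8] → X
    (10,4)@(21, 9): e=[12,8,4] → X
    (10,5)@(21, 11): e=[12,12,0] → .  [on edge]
  covered (2 px):
    . . . . . . . . . . .
    . . . . . . . . . . .
    . . . . . . . . . . .
    . . . . . . . . . . X
    . . . . . . . . . . X
    . . . . . . . . . . .
T4:
  2·area = 24
  edge (3, 0)→(14, 8): d=(11,8) right/bottom  bias=-1
  edge (14, 8)→(0, 0): d=(-14,-8) top-left  bias=+0
  edge (0, 0)→(3, 0): d=(3,0) top-left  bias=+0
    (1,0)@(3, 1): e=[11,10,3] → X
    (2,0)@(5, 1): e=[-5,26,3] → .
    (1,1)@(3, 3): e=[33,-18,9] → .
    (3,1)@(7, 3): e=[1,14,9] → X
    (4,1)@(9, 3): e=[-15,30,9] → .
    (3,2)@(7, 5): e=[23,-14,15] → .
    (4,2)@(9, 5): e=[7,2,15] → X
    (5,2)@(11, 5): e=[-9,18,15] → .
    (4,3)@(9, 7): e=[29,-26,21] → .
  covered (3 px):
    . X . . . . . . . . .
    . . . X . . . . . . .
    . . . . X . . . . . .
    . . . . . . . . . . .
    . . . . . . . . . . .
    . . . . . . . . . . .

Answer: 40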